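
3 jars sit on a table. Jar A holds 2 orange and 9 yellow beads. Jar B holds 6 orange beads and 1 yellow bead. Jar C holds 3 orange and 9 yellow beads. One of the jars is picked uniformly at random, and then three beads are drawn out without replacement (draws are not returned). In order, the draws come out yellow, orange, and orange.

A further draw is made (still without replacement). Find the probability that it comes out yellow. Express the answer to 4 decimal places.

0.2701

The likelihood of the observed sequence under each hypothesis: P(data | jar A) = (9/11)(2/10)(1/9) = 0.018182; P(data | jar B) = (1/7)(6/6)(5/5) = 0.14286; P(data | jar C) = (9/12)(3/11)(2/10) = 0.040909.
The prior-weighted likelihoods are 1/3 · 0.018182 = 0.0060606, 1/3 · 0.14286 = 0.047619, 1/3 · 0.040909 = 0.013636; with total 0.067316.
Dividing through by the total gives posterior P(jar A | data) = 0.090032, P(jar B | data) = 0.7074, P(jar C | data) = 0.20257.
So P(yellow next | data) = Σ P(yellow next | H) P(H | data) = (1)(0.090032) + (0)(0.7074) + (8/9)(0.20257) = 0.2701.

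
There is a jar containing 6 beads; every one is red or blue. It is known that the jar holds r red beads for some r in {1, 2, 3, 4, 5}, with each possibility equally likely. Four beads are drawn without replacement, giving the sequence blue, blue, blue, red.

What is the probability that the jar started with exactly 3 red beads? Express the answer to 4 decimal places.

0.1429

For each hypothesis, P(data | H) works out to: P(data | r = 1) = (5/6)(4/5)(3/4)(1/3) = 1/6; P(data | r = 2) = (4/6)(3/5)(2/4)(2/3) = 2/15; P(data | r = 3) = (3/6)(2/5)(1/4)(3/3) = 1/20; P(data | r = 4) = (2/6)(1/5)(0/4) = 0; P(data | r = 5) = (1/6)(0/5) = 0.
The prior-weighted likelihoods are 1/5 · 1/6 = 1/30, 1/5 · 2/15 = 2/75, 1/5 · 1/20 = 1/100, 1/5 · 0 = 0, 1/5 · 0 = 0; with total 7/100.
By Bayes' rule, P(r = 3 | data) = (1/100) / (7/100) = 1/7.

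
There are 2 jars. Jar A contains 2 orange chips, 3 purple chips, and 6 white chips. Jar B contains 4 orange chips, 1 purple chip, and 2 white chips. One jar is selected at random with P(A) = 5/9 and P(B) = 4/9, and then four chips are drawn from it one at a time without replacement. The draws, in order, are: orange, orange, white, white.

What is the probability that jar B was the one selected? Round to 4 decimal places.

0.7511

The likelihood of the observed sequence under each hypothesis: P(data | jar A) = (2/11)(1/10)(6/9)(5/8) = 0.0075758; P(data | jar B) = (4/7)(3/6)(2/5)(1/4) = 0.028571.
Weighting by the prior gives 5/9 · 0.0075758 = 0.0042088, 4/9 · 0.028571 = 0.012698; with total 0.016907.
Therefore the posterior P(jar B | data) = (0.012698) / (0.016907) = 0.75107.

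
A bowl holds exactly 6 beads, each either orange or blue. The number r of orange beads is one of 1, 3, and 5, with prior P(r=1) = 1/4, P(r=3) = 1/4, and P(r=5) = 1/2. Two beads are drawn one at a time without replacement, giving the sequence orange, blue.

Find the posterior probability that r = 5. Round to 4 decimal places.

Under each hypothesis, the probability of the observed sequence is: P(data | r = 1) = (1/6)(5/5) = 1/6; P(data | r = 3) = (3/6)(3/5) = 3/10; P(data | r = 5) = (5/6)(1/5) = 1/6.
Multiplying each by its prior: 1/4 · 1/6 = 1/24, 1/4 · 3/10 = 3/40, 1/2 · 1/6 = 1/12; these sum to 1/5.
Hence P(r = 5 | data) = (1/12) / (1/5) = 5/12.

0.4167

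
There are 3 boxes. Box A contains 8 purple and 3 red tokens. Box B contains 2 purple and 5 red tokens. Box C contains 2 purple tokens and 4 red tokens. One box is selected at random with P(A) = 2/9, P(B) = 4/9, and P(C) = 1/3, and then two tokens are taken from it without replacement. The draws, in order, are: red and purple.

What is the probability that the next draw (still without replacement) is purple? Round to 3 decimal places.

Under each hypothesis, the probability of the observed sequence is: P(data | box A) = (3/11)(8/10) = 0.21818; P(data | box B) = (5/7)(2/6) = 0.2381; P(data | box C) = (4/6)(2/5) = 0.26667.
The prior-weighted likelihoods are 2/9 · 0.21818 = 0.048485, 4/9 · 0.2381 = 0.10582, 1/3 · 0.26667 = 0.088889; summing to 0.24319.
The posterior is then P(box A | data) = 0.19937, P(box B | data) = 0.43513, P(box C | data) = 0.36551.
So P(purple next | data) = Σ P(purple next | H) P(H | data) = (7/9)(0.19937) + (1/5)(0.43513) + (1/4)(0.36551) = 0.33347.

0.333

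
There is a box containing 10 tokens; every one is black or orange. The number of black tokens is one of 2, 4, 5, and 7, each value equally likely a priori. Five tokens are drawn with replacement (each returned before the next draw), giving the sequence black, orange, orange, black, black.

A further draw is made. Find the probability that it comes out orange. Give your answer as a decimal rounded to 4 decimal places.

0.4741

Under each hypothesis, the probability of the observed sequence is: P(data | r = 2) = (2/10)(8/10)(8/10)(2/10)(2/10) = 0.00512; P(data | r = 4) = (4/10)(6/10)(6/10)(4/10)(4/10) = 0.02304; P(data | r = 5) = (5/10)(5/10)(5/10)(5/10)(5/10) = 0.03125; P(data | r = 7) = (7/10)(3/10)(3/10)(7/10)(7/10) = 0.03087.
Multiplying each by its prior: 1/4 · 0.00512 = 0.00128, 1/4 · 0.02304 = 0.00576, 1/4 · 0.03125 = 0.0078125, 1/4 · 0.03087 = 0.0077175; these sum to 0.02257.
Dividing through by the total gives posterior P(r = 2 | data) = 0.056712, P(r = 4 | data) = 0.25521, P(r = 5 | data) = 0.34615, P(r = 7 | data) = 0.34194.
Averaging over the posterior, P(orange next | data) = (4/5)(0.056712) + (3/5)(0.25521) + (1/2)(0.34615) + (3/10)(0.34194) = 0.47415.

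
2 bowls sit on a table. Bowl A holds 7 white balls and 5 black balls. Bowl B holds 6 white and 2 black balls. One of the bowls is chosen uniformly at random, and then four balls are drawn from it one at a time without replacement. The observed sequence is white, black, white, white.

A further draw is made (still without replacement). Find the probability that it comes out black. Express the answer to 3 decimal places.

Under each hypothesis, the probability of the observed sequence is: P(data | bowl A) = (7/12)(5/11)(6/10)(5/9) = 0.088384; P(data | bowl B) = (6/8)(2/7)(5/6)(4/5) = 0.14286.
Multiplying each by its prior: 1/2 · 0.088384 = 0.044192, 1/2 · 0.14286 = 0.071429; these sum to 0.11562.
Normalising, the posterior is P(bowl A | data) = 0.38222, P(bowl B | data) = 0.61778.
Averaging over the posterior, P(black next | data) = (1/2)(0.38222) + (1/4)(0.61778) = 0.34555.

0.346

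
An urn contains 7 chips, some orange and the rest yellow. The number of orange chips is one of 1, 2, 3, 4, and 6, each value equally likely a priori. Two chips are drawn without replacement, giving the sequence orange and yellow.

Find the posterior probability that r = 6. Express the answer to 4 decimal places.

Under each hypothesis, the probability of the observed sequence is: P(data | r = 1) = (1/7)(6/6) = 1/7; P(data | r = 2) = (2/7)(5/6) = 5/21; P(data | r = 3) = (3/7)(4/6) = 2/7; P(data | r = 4) = (4/7)(3/6) = 2/7; P(data | r = 6) = (6/7)(1/6) = 1/7.
Multiplying each by its prior: 1/5 · 1/7 = 1/35, 1/5 · 5/21 = 1/21, 1/5 · 2/7 = 2/35, 1/5 · 2/7 = 2/35, 1/5 · 1/7 = 1/35; summing to 23/105.
Hence P(r = 6 | data) = (1/35) / (23/105) = 3/23.

0.1304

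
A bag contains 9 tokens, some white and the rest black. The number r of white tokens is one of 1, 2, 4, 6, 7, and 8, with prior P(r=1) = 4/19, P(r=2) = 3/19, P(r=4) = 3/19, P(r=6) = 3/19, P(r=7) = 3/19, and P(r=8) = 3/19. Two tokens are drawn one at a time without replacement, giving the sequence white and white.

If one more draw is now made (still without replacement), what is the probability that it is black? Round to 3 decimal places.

0.306

Under each hypothesis, the probability of the observed sequence is: P(data | r = 1) = (1/9)(0/8) = 0; P(data | r = 2) = (2/9)(1/8) = 1/36; P(data | r = 4) = (4/9)(3/8) = 1/6; P(data | r = 6) = (6/9)(5/8) = 5/12; P(data | r = 7) = (7/9)(6/8) = 7/12; P(data | r = 8) = (8/9)(7/8) = 7/9.
Multiplying each by its prior: 4/19 · 0 = 0, 3/19 · 1/36 = 1/228, 3/19 · 1/6 = 1/38, 3/19 · 5/12 = 5/76, 3/19 · 7/12 = 7/76, 3/19 · 7/9 = 7/57; with total 71/228.
The posterior is then P(r = 1 | data) = 0, P(r = 2 | data) = 1/71, P(r = 4 | data) = 6/71, P(r = 6 | data) = 15/71, P(r = 7 | data) = 21/71, P(r = 8 | data) = 28/71.
Averaging over the posterior, P(black next | data) = (1)(1/71) + (5/7)(6/71) + (3/7)(15/71) + (2/7)(21/71) + (1/7)(28/71) = 152/497.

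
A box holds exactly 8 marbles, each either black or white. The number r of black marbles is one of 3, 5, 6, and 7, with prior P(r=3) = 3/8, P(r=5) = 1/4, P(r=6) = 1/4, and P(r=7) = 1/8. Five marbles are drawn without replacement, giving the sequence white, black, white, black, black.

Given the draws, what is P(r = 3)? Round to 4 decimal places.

The likelihood of the observed sequence under each hypothesis: P(data | r = 3) = (5/8)(3/7)(4/6)(2/5)(1/4) = 1/56; P(data | r = 5) = (3/8)(5/7)(2/6)(4/5)(3/4) = 3/56; P(data | r = 6) = (2/8)(6/7)(1/6)(5/5)(4/4) = 1/28; P(data | r = 7) = (1/8)(7/7)(0/6) = 0.
Multiplying each by its prior: 3/8 · 1/56 = 3/448, 1/4 · 3/56 = 3/224, 1/4 · 1/28 = 1/112, 1/8 · 0 = 0; summing to 13/448.
So P(r = 3 | data) = (3/448) / (13/448) = 3/13.

0.2308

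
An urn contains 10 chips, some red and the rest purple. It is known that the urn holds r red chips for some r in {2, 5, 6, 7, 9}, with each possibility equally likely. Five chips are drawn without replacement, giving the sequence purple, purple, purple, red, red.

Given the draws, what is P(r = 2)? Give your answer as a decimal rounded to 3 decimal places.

0.236

Under each hypothesis, the probability of the observed sequence is: P(data | r = 2) = (8/10)(7/9)(6/8)(2/7)(1/6) = 0.022222; P(data | r = 5) = (5/10)(4/9)(3/8)(5/7)(4/6) = 0.039683; P(data | r = 6) = (4/10)(3/9)(2/8)(6/7)(5/6) = 0.02381; P(data | r = 7) = (3/10)(2/9)(1/8)(7/7)(6/6) = 0.0083333; P(data | r = 9) = (1/10)(0/9) = 0.
Multiplying each by its prior: 1/5 · 0.022222 = 0.0044444, 1/5 · 0.039683 = 0.0079365, 1/5 · 0.02381 = 0.0047619, 1/5 · 0.0083333 = 0.0016667, 1/5 · 0 = 0; with total 0.01881.
Therefore the posterior P(r = 2 | data) = (0.0044444) / (0.01881) = 0.23629.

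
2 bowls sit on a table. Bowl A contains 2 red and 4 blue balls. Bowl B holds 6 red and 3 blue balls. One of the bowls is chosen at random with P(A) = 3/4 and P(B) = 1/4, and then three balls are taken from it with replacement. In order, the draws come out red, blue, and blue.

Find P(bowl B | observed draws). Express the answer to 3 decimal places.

0.143

For each hypothesis, P(data | H) works out to: P(data | bowl A) = (2/6)(4/6)(4/6) = 4/27; P(data | bowl B) = (6/9)(3/9)(3/9) = 2/27.
Multiplying each by its prior: 3/4 · 4/27 = 1/9, 1/4 · 2/27 = 1/54; with total 7/54.
Hence P(bowl B | data) = (1/54) / (7/54) = 1/7.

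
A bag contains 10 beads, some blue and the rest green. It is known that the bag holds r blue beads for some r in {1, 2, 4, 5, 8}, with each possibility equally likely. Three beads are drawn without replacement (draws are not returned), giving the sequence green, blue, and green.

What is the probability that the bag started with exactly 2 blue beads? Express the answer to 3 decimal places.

Compute the likelihood of the observed sequence for each case: P(data | r = 1) = (9/10)(1/9)(8/8) = 1/10; P(data | r = 2) = (8/10)(2/9)(7/8) = 7/45; P(data | r = 4) = (6/10)(4/9)(5/8) = 1/6; P(data | r = 5) = (5/10)(5/9)(4/8) = 5/36; P(data | r = 8) = (2/10)(8/9)(1/8) = 1/45.
Multiplying each by its prior: 1/5 · 1/10 = 1/50, 1/5 · 7/45 = 7/225, 1/5 · 1/6 = 1/30, 1/5 · 5/36 = 1/36, 1/5 · 1/45 = 1/225; these sum to 7/60.
By Bayes' rule, P(r = 2 | data) = (7/225) / (7/60) = 4/15.

0.267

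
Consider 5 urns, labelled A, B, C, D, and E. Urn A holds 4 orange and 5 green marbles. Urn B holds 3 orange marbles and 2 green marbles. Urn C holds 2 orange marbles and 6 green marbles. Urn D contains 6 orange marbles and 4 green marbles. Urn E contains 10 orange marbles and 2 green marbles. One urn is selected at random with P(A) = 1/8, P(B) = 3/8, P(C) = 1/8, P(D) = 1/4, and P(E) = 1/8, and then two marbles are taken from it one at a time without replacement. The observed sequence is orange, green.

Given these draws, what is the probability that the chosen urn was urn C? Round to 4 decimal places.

0.1032

Compute the likelihood of the observed sequence for each case: P(data | urn A) = (4/9)(5/8) = 0.27778; P(data | urn B) = (3/5)(2/4) = 0.3; P(data | urn C) = (2/8)(6/7) = 0.21429; P(data | urn D) = (6/10)(4/9) = 0.26667; P(data | urn E) = (10/12)(2/11) = 0.15152.
The prior-weighted likelihoods are 1/8 · 0.27778 = 0.034722, 3/8 · 0.3 = 0.1125, 1/8 · 0.21429 = 0.026786, 1/4 · 0.26667 = 0.066667, 1/8 · 0.15152 = 0.018939; these sum to 0.25961.
So P(urn C | data) = (0.026786) / (0.25961) = 0.10318.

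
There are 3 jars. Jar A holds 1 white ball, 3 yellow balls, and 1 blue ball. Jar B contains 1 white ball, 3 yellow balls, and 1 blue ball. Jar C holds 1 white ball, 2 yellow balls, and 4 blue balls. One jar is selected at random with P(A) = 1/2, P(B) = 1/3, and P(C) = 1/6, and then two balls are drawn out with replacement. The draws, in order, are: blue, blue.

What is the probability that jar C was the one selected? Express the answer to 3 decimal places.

0.620

For each hypothesis, P(data | H) works out to: P(data | jar A) = (1/5)(1/5) = 1/25; P(data | jar B) = (1/5)(1/5) = 1/25; P(data | jar C) = (4/7)(4/7) = 16/49.
The prior-weighted likelihoods are 1/2 · 1/25 = 1/50, 1/3 · 1/25 = 1/75, 1/6 · 16/49 = 8/147; with total 43/490.
By Bayes' rule, P(jar C | data) = (8/147) / (43/490) = 80/129.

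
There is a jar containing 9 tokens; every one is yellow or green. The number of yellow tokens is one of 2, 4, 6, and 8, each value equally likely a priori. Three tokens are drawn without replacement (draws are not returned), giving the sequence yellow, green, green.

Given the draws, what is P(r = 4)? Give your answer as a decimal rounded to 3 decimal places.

Compute the likelihood of the observed sequence for each case: P(data | r = 2) = (2/9)(7/8)(6/7) = 1/6; P(data | r = 4) = (4/9)(5/8)(4/7) = 10/63; P(data | r = 6) = (6/9)(3/8)(2/7) = 1/14; P(data | r = 8) = (8/9)(1/8)(0/7) = 0.
Multiplying each by its prior: 1/4 · 1/6 = 1/24, 1/4 · 10/63 = 5/126, 1/4 · 1/14 = 1/56, 1/4 · 0 = 0; summing to 25/252.
By Bayes' rule, P(r = 4 | data) = (5/126) / (25/252) = 2/5.

0.400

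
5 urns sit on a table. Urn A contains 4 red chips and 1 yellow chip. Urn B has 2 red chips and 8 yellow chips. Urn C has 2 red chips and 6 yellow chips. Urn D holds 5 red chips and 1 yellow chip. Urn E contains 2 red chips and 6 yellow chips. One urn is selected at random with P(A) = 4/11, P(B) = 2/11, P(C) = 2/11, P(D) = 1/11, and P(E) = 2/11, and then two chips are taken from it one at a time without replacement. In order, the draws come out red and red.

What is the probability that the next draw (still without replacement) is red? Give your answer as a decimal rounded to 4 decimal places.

0.6454

The likelihood of the observed sequence under each hypothesis: P(data | urn A) = (4/5)(3/4) = 3/5; P(data | urn B) = (2/10)(1/9) = 1/45; P(data | urn C) = (2/8)(1/7) = 1/28; P(data | urn D) = (5/6)(4/5) = 2/3; P(data | urn E) = (2/8)(1/7) = 1/28.
The prior-weighted likelihoods are 4/11 · 3/5 = 12/55, 2/11 · 1/45 = 2/495, 2/11 · 1/28 = 1/154, 1/11 · 2/3 = 2/33, 2/11 · 1/28 = 1/154; with total 205/693.
The posterior is then P(urn A | data) = 0.73756, P(urn B | data) = 0.013659, P(urn C | data) = 0.021951, P(urn D | data) = 0.20488, P(urn E | data) = 0.021951.
The predictive probability is P(red next | data) = (2/3)(0.73756) + (0)(0.013659) + (0)(0.021951) + (3/4)(0.20488) + (0)(0.021951) = 0.64537.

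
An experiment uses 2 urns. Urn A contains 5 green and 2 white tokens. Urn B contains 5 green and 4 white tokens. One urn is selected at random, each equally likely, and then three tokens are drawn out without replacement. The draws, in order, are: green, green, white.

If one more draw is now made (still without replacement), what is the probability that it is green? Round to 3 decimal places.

Under each hypothesis, the probability of the observed sequence is: P(data | urn A) = (5/7)(4/6)(2/5) = 4/21; P(data | urn B) = (5/9)(4/8)(4/7) = 10/63.
The prior-weighted likelihoods are 1/2 · 4/21 = 2/21, 1/2 · 10/63 = 5/63; these sum to 11/63.
Normalising, the posterior is P(urn A | data) = 6/11, P(urn B | data) = 5/11.
Averaging over the posterior, P(green next | data) = (3/4)(6/11) + (1/2)(5/11) = 7/11.

0.636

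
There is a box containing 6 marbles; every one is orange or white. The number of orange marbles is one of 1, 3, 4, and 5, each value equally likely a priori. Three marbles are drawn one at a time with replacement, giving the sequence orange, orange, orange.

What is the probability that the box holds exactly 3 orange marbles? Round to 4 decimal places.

0.1244

Compute the likelihood of the observed sequence for each case: P(data | r = 1) = (1/6)(1/6)(1/6) = 1/216; P(data | r = 3) = (3/6)(3/6)(3/6) = 1/8; P(data | r = 4) = (4/6)(4/6)(4/6) = 8/27; P(data | r = 5) = (5/6)(5/6)(5/6) = 125/216.
The prior-weighted likelihoods are 1/4 · 1/216 = 1/864, 1/4 · 1/8 = 1/32, 1/4 · 8/27 = 2/27, 1/4 · 125/216 = 125/864; summing to 217/864.
By Bayes' rule, P(r = 3 | data) = (1/32) / (217/864) = 27/217.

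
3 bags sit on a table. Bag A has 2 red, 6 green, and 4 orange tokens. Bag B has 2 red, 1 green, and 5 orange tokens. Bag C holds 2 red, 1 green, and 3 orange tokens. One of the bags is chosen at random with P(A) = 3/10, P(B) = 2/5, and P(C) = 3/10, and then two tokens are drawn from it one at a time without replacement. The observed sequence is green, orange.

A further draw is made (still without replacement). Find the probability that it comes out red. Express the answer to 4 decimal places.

Compute the likelihood of the observed sequence for each case: P(data | bag A) = (6/12)(4/11) = 0.18182; P(data | bag B) = (1/8)(5/7) = 0.089286; P(data | bag C) = (1/6)(3/5) = 0.1.
Multiplying each by its prior: 3/10 · 0.18182 = 0.054545, 2/5 · 0.089286 = 0.035714, 3/10 · 0.1 = 0.03; summing to 0.12026.
Normalising, the posterior is P(bag A | data) = 0.45356, P(bag B | data) = 0.29698, P(bag C | data) = 0.24946.
The predictive probability is P(red next | data) = (1/5)(0.45356) + (1/3)(0.29698) + (1/2)(0.24946) = 0.31443.

0.3144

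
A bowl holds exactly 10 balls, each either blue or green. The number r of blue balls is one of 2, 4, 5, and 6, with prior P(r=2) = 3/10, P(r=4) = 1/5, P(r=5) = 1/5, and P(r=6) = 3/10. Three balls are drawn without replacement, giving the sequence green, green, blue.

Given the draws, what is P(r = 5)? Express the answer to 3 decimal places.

0.202

Under each hypothesis, the probability of the observed sequence is: P(data | r = 2) = (8/10)(7/9)(2/8) = 7/45; P(data | r = 4) = (6/10)(5/9)(4/8) = 1/6; P(data | r = 5) = (5/10)(4/9)(5/8) = 5/36; P(data | r = 6) = (4/10)(3/9)(6/8) = 1/10.
Weighting by the prior gives 3/10 · 7/45 = 7/150, 1/5 · 1/6 = 1/30, 1/5 · 5/36 = 1/36, 3/10 · 1/10 = 3/100; summing to 31/225.
Therefore the posterior P(r = 5 | data) = (1/36) / (31/225) = 25/124.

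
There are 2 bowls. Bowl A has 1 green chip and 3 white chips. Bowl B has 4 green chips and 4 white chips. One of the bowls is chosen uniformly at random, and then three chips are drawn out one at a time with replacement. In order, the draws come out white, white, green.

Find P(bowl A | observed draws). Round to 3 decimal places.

For each hypothesis, P(data | H) works out to: P(data | bowl A) = (3/4)(3/4)(1/4) = 9/64; P(data | bowl B) = (4/8)(4/8)(4/8) = 1/8.
The prior-weighted likelihoods are 1/2 · 9/64 = 9/128, 1/2 · 1/8 = 1/16; with total 17/128.
So P(bowl A | data) = (9/128) / (17/128) = 9/17.

0.529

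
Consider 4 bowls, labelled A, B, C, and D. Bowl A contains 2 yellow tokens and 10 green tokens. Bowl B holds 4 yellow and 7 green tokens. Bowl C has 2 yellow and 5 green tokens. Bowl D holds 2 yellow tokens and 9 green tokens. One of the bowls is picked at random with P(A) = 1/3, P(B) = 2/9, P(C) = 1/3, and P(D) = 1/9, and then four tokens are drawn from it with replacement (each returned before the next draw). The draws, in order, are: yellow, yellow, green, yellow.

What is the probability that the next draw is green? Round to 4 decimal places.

0.6917

For each hypothesis, P(data | H) works out to: P(data | bowl A) = (2/12)(2/12)(10/12)(2/12) = 0.003858; P(data | bowl B) = (4/11)(4/11)(7/11)(4/11) = 0.030599; P(data | bowl C) = (2/7)(2/7)(5/7)(2/7) = 0.01666; P(data | bowl D) = (2/11)(2/11)(9/11)(2/11) = 0.0049177.
Weighting by the prior gives 1/3 · 0.003858 = 0.001286, 2/9 · 0.030599 = 0.0067998, 1/3 · 0.01666 = 0.0055532, 1/9 · 0.0049177 = 0.00054641; with total 0.014185.
The posterior is then P(bowl A | data) = 0.090657, P(bowl B | data) = 0.47935, P(bowl C | data) = 0.39147, P(bowl D | data) = 0.038519.
Averaging over the posterior, P(green next | data) = (5/6)(0.090657) + (7/11)(0.47935) + (5/7)(0.39147) + (9/11)(0.038519) = 0.69173.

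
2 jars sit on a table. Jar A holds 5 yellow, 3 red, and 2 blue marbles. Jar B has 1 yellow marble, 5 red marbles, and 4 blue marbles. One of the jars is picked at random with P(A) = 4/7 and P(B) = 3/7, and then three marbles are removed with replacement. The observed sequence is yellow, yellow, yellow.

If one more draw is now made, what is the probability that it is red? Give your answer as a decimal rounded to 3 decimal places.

Compute the likelihood of the observed sequence for each case: P(data | jar A) = (5/10)(5/10)(5/10) = 0.125; P(data | jar B) = (1/10)(1/10)(1/10) = 0.001.
Weighting by the prior gives 4/7 · 0.125 = 0.071429, 3/7 · 0.001 = 0.00042857; with total 0.071857.
The posterior is then P(jar A | data) = 0.99404, P(jar B | data) = 0.0059642.
Averaging over the posterior, P(red next | data) = (3/10)(0.99404) + (1/2)(0.0059642) = 0.30119.

0.301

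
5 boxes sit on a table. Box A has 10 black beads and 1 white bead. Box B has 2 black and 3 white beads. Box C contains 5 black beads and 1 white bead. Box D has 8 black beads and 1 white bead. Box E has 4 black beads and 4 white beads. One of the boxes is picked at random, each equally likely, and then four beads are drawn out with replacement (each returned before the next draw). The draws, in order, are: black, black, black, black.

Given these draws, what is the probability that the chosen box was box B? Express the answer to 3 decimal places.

0.014

The likelihood of the observed sequence under each hypothesis: P(data | box A) = (10/11)(10/11)(10/11)(10/11) = 0.68301; P(data | box B) = (2/5)(2/5)(2/5)(2/5) = 0.0256; P(data | box C) = (5/6)(5/6)(5/6)(5/6) = 0.48225; P(data | box D) = (8/9)(8/9)(8/9)(8/9) = 0.6243; P(data | box E) = (4/8)(4/8)(4/8)(4/8) = 0.0625.
The prior-weighted likelihoods are 1/5 · 0.68301 = 0.1366, 1/5 · 0.0256 = 0.00512, 1/5 · 0.48225 = 0.096451, 1/5 · 0.6243 = 0.12486, 1/5 · 0.0625 = 0.0125; these sum to 0.37553.
Therefore the posterior P(box B | data) = (0.00512) / (0.37553) = 0.013634.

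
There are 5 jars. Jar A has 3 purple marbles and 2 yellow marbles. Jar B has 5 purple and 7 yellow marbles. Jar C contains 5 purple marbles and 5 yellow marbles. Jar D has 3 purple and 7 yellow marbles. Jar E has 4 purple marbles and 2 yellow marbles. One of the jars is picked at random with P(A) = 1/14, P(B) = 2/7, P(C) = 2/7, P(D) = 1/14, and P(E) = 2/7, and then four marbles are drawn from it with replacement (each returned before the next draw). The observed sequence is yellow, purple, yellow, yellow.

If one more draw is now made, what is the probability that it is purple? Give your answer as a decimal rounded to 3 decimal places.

Compute the likelihood of the observed sequence for each case: P(data | jar A) = (2/5)(3/5)(2/5)(2/5) = 0.0384; P(data | jar B) = (7/12)(5/12)(7/12)(7/12) = 0.082706; P(data | jar C) = (5/10)(5/10)(5/10)(5/10) = 0.0625; P(data | jar D) = (7/10)(3/10)(7/10)(7/10) = 0.1029; P(data | jar E) = (2/6)(4/6)(2/6)(2/6) = 0.024691.
Multiplying each by its prior: 1/14 · 0.0384 = 0.0027429, 2/7 · 0.082706 = 0.02363, 2/7 · 0.0625 = 0.017857, 1/14 · 0.1029 = 0.00735, 2/7 · 0.024691 = 0.0070547; summing to 0.058635.
The posterior is then P(jar A | data) = 0.046778, P(jar B | data) = 0.40301, P(jar C | data) = 0.30455, P(jar D | data) = 0.12535, P(jar E | data) = 0.12031.
So P(purple next | data) = Σ P(purple next | H) P(H | data) = (3/5)(0.046778) + (5/12)(0.40301) + (1/2)(0.30455) + (3/10)(0.12535) + (2/3)(0.12031) = 0.46608.

0.466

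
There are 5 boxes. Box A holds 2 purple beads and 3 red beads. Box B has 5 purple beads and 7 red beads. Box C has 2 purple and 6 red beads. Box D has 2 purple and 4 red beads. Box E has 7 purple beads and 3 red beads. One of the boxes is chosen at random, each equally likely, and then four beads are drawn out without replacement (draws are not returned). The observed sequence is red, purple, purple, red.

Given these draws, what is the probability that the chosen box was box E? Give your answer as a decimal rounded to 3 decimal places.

0.155

Under each hypothesis, the probability of the observed sequence is: P(data | box A) = (3/5)(2/4)(1/3)(2/2) = 0.1; P(data | box B) = (7/12)(5/11)(4/10)(6/9) = 0.070707; P(data | box C) = (6/8)(2/7)(1/6)(5/5) = 0.035714; P(data | box D) = (4/6)(2/5)(1/4)(3/3) = 0.066667; P(data | box E) = (3/10)(7/9)(6/8)(2/7) = 0.05.
The prior-weighted likelihoods are 1/5 · 0.1 = 0.02, 1/5 · 0.070707 = 0.014141, 1/5 · 0.035714 = 0.0071429, 1/5 · 0.066667 = 0.013333, 1/5 · 0.05 = 0.01; summing to 0.064618.
So P(box E | data) = (0.01) / (0.064618) = 0.15476.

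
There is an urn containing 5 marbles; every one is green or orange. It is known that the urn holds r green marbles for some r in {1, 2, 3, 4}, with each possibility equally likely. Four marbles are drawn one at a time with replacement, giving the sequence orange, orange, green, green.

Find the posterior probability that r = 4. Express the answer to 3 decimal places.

0.154

The likelihood of the observed sequence under each hypothesis: P(data | r = 1) = (4/5)(4/5)(1/5)(1/5) = 16/625; P(data | r = 2) = (3/5)(3/5)(2/5)(2/5) = 36/625; P(data | r = 3) = (2/5)(2/5)(3/5)(3/5) = 36/625; P(data | r = 4) = (1/5)(1/5)(4/5)(4/5) = 16/625.
Multiplying each by its prior: 1/4 · 16/625 = 4/625, 1/4 · 36/625 = 9/625, 1/4 · 36/625 = 9/625, 1/4 · 16/625 = 4/625; summing to 26/625.
So P(r = 4 | data) = (4/625) / (26/625) = 2/13.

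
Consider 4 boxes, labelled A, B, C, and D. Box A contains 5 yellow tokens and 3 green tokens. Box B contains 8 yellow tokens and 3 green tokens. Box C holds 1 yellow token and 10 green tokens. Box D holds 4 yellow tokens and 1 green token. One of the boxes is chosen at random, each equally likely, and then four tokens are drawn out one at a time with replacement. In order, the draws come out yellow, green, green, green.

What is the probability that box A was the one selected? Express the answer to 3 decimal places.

0.269

The likelihood of the observed sequence under each hypothesis: P(data | box A) = (5/8)(3/8)(3/8)(3/8) = 0.032959; P(data | box B) = (8/11)(3/11)(3/11)(3/11) = 0.014753; P(data | box C) = (1/11)(10/11)(10/11)(10/11) = 0.068301; P(data | box D) = (4/5)(1/5)(1/5)(1/5) = 0.0064.
Multiplying each by its prior: 1/4 · 0.032959 = 0.0082397, 1/4 · 0.014753 = 0.0036883, 1/4 · 0.068301 = 0.017075, 1/4 · 0.0064 = 0.0016; these sum to 0.030603.
Hence P(box A | data) = (0.0082397) / (0.030603) = 0.26924.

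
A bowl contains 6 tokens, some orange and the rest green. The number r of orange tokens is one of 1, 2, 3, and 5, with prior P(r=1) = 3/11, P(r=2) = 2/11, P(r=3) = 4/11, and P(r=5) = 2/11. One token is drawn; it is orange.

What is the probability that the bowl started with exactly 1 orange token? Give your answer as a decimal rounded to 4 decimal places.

The likelihood of this draw under each hypothesis: P(data | r = 1) = (1/6) = 1/6; P(data | r = 2) = (2/6) = 1/3; P(data | r = 3) = (3/6) = 1/2; P(data | r = 5) = (5/6) = 5/6.
The prior-weighted likelihoods are 3/11 · 1/6 = 1/22, 2/11 · 1/3 = 2/33, 4/11 · 1/2 = 2/11, 2/11 · 5/6 = 5/33; these sum to 29/66.
Hence P(r = 1 | data) = (1/22) / (29/66) = 3/29.

0.1034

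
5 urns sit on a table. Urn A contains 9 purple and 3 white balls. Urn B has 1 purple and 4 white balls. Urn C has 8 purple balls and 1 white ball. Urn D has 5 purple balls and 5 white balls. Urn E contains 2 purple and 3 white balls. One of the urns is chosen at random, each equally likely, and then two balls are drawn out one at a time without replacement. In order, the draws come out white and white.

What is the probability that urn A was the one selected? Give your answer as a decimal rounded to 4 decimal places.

Compute the likelihood of the observed sequence for each case: P(data | urn A) = (3/12)(2/11) = 0.045455; P(data | urn B) = (4/5)(3/4) = 0.6; P(data | urn C) = (1/9)(0/8) = 0; P(data | urn D) = (5/10)(4/9) = 0.22222; P(data | urn E) = (3/5)(2/4) = 0.3.
Weighting by the prior gives 1/5 · 0.045455 = 0.0090909, 1/5 · 0.6 = 0.12, 1/5 · 0 = 0, 1/5 · 0.22222 = 0.044444, 1/5 · 0.3 = 0.06; with total 0.23354.
Therefore the posterior P(urn A | data) = (0.0090909) / (0.23354) = 0.038927.

0.0389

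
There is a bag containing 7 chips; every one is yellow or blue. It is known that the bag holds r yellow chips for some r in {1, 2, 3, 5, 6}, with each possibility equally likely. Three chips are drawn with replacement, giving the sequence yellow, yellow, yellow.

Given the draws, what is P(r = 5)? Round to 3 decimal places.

0.332

Compute the likelihood of the observed sequence for each case: P(data | r = 1) = (1/7)(1/7)(1/7) = 0.0029155; P(data | r = 2) = (2/7)(2/7)(2/7) = 0.023324; P(data | r = 3) = (3/7)(3/7)(3/7) = 0.078717; P(data | r = 5) = (5/7)(5/7)(5/7) = 0.36443; P(data | r = 6) = (6/7)(6/7)(6/7) = 0.62974.
Weighting by the prior gives 1/5 · 0.0029155 = 0.00058309, 1/5 · 0.023324 = 0.0046647, 1/5 · 0.078717 = 0.015743, 1/5 · 0.36443 = 0.072886, 1/5 · 0.62974 = 0.12595; with total 0.21983.
Therefore the posterior P(r = 5 | data) = (0.072886) / (0.21983) = 0.33156.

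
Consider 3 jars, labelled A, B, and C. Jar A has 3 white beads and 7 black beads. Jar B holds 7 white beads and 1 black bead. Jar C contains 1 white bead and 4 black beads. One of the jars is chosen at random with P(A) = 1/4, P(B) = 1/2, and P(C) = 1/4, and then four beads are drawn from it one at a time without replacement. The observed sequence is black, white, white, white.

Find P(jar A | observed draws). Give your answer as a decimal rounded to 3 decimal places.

0.032

The likelihood of the observed sequence under each hypothesis: P(data | jar A) = (7/10)(3/9)(2/8)(1/7) = 1/120; P(data | jar B) = (1/8)(7/7)(6/6)(5/5) = 1/8; P(data | jar C) = (4/5)(1/4)(0/3) = 0.
Weighting by the prior gives 1/4 · 1/120 = 1/480, 1/2 · 1/8 = 1/16, 1/4 · 0 = 0; with total 31/480.
Hence P(jar A | data) = (1/480) / (31/480) = 1/31.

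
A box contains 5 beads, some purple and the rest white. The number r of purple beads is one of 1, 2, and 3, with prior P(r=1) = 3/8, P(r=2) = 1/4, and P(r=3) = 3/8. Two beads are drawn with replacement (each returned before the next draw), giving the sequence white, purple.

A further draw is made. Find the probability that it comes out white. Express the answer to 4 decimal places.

Compute the likelihood of the observed sequence for each case: P(data | r = 1) = (4/5)(1/5) = 4/25; P(data | r = 2) = (3/5)(2/5) = 6/25; P(data | r = 3) = (2/5)(3/5) = 6/25.
The prior-weighted likelihoods are 3/8 · 4/25 = 3/50, 1/4 · 6/25 = 3/50, 3/8 · 6/25 = 9/100; these sum to 21/100.
The posterior is then P(r = 1 | data) = 2/7, P(r = 2 | data) = 2/7, P(r = 3 | data) = 3/7.
The predictive probability is P(white next | data) = (4/5)(2/7) + (3/5)(2/7) + (2/5)(3/7) = 4/7.

0.5714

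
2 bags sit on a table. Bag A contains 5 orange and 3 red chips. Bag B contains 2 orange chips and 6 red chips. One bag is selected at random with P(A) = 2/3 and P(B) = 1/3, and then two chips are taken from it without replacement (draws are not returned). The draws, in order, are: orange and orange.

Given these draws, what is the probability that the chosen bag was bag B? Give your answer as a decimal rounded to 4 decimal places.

0.0476

The likelihood of the observed sequence under each hypothesis: P(data | bag A) = (5/8)(4/7) = 5/14; P(data | bag B) = (2/8)(1/7) = 1/28.
Multiplying each by its prior: 2/3 · 5/14 = 5/21, 1/3 · 1/28 = 1/84; summing to 1/4.
By Bayes' rule, P(bag B | data) = (1/84) / (1/4) = 1/21.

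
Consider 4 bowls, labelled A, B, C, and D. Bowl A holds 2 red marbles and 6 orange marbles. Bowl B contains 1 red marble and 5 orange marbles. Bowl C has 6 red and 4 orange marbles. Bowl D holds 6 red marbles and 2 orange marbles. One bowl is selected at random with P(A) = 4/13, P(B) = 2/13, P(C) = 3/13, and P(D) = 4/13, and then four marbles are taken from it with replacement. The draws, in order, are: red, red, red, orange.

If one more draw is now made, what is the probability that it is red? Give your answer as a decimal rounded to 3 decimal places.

For each hypothesis, P(data | H) works out to: P(data | bowl A) = (2/8)(2/8)(2/8)(6/8) = 0.011719; P(data | bowl B) = (1/6)(1/6)(1/6)(5/6) = 0.003858; P(data | bowl C) = (6/10)(6/10)(6/10)(4/10) = 0.0864; P(data | bowl D) = (6/8)(6/8)(6/8)(2/8) = 0.10547.
Multiplying each by its prior: 4/13 · 0.011719 = 0.0036058, 2/13 · 0.003858 = 0.00059354, 3/13 · 0.0864 = 0.019938, 4/13 · 0.10547 = 0.032452; with total 0.05659.
The posterior is then P(bowl A | data) = 0.063718, P(bowl B | data) = 0.010489, P(bowl C | data) = 0.35233, P(bowl D | data) = 0.57346.
So P(red next | data) = Σ P(red next | H) P(H | data) = (1/4)(0.063718) + (1/6)(0.010489) + (3/5)(0.35233) + (3/4)(0.57346) = 0.65917.

0.659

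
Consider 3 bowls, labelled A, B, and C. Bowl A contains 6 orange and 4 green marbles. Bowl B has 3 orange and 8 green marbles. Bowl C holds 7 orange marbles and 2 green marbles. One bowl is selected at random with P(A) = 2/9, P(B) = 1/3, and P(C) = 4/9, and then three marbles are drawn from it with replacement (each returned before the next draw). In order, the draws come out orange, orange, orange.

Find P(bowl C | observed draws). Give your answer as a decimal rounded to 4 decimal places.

0.7925

The likelihood of the observed sequence under each hypothesis: P(data | bowl A) = (6/10)(6/10)(6/10) = 0.216; P(data | bowl B) = (3/11)(3/11)(3/11) = 0.020285; P(data | bowl C) = (7/9)(7/9)(7/9) = 0.47051.
Weighting by the prior gives 2/9 · 0.216 = 0.048, 1/3 · 0.020285 = 0.0067618, 4/9 · 0.47051 = 0.20911; summing to 0.26388.
So P(bowl C | data) = (0.20911) / (0.26388) = 0.79247.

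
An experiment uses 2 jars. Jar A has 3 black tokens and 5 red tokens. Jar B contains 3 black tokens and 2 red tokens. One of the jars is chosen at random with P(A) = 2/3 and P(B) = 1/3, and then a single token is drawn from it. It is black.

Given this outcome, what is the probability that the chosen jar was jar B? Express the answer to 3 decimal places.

0.444

The likelihood of this draw under each hypothesis: P(data | jar A) = (3/8) = 3/8; P(data | jar B) = (3/5) = 3/5.
Multiplying each by its prior: 2/3 · 3/8 = 1/4, 1/3 · 3/5 = 1/5; with total 9/20.
By Bayes' rule, P(jar B | data) = (1/5) / (9/20) = 4/9.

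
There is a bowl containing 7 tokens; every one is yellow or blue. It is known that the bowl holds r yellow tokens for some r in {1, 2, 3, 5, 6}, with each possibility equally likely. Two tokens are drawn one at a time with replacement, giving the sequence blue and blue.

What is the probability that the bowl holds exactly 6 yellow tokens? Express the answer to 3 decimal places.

The likelihood of the observed sequence under each hypothesis: P(data | r = 1) = (6/7)(6/7) = 36/49; P(data | r = 2) = (5/7)(5/7) = 25/49; P(data | r = 3) = (4/7)(4/7) = 16/49; P(data | r = 5) = (2/7)(2/7) = 4/49; P(data | r = 6) = (1/7)(1/7) = 1/49.
The prior-weighted likelihoods are 1/5 · 36/49 = 36/245, 1/5 · 25/49 = 5/49, 1/5 · 16/49 = 16/245, 1/5 · 4/49 = 4/245, 1/5 · 1/49 = 1/245; with total 82/245.
Therefore the posterior P(r = 6 | data) = (1/245) / (82/245) = 1/82.

0.012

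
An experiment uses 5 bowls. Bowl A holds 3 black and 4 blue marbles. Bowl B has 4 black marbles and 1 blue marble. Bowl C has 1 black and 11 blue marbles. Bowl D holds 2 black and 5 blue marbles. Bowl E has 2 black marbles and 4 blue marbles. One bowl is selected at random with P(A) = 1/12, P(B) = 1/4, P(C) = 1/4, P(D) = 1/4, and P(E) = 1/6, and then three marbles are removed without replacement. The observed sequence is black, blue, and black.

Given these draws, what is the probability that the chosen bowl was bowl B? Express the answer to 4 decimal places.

0.6058

Under each hypothesis, the probability of the observed sequence is: P(data | bowl A) = (3/7)(4/6)(2/5) = 4/35; P(data | bowl B) = (4/5)(1/4)(3/3) = 1/5; P(data | bowl C) = (1/12)(11/11)(0/10) = 0; P(data | bowl D) = (2/7)(5/6)(1/5) = 1/21; P(data | bowl E) = (2/6)(4/5)(1/4) = 1/15.
Weighting by the prior gives 1/12 · 4/35 = 1/105, 1/4 · 1/5 = 1/20, 1/4 · 0 = 0, 1/4 · 1/21 = 1/84, 1/6 · 1/15 = 1/90; summing to 26/315.
Hence P(bowl B | data) = (1/20) / (26/315) = 63/104.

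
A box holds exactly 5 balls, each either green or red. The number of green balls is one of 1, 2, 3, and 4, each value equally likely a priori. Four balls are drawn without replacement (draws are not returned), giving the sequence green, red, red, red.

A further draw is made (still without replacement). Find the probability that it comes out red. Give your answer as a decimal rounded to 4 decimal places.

The likelihood of the observed sequence under each hypothesis: P(data | r = 1) = (1/5)(4/4)(3/3)(2/2) = 1/5; P(data | r = 2) = (2/5)(3/4)(2/3)(1/2) = 1/10; P(data | r = 3) = (3/5)(2/4)(1/3)(0/2) = 0; P(data | r = 4) = (4/5)(1/4)(0/3) = 0.
Multiplying each by its prior: 1/4 · 1/5 = 1/20, 1/4 · 1/10 = 1/40, 1/4 · 0 = 0, 1/4 · 0 = 0; these sum to 3/40.
Dividing through by the total gives posterior P(r = 1 | data) = 2/3, P(r = 2 | data) = 1/3, P(r = 3 | data) = 0, P(r = 4 | data) = 0.
Averaging over the posterior, P(red next | data) = (1)(2/3) + (0)(1/3) = 2/3.

0.6667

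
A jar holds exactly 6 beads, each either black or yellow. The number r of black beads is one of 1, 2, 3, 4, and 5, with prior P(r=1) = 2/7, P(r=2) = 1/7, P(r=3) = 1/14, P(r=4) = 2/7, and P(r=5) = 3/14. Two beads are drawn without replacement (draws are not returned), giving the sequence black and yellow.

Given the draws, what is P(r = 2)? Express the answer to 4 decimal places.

For each hypothesis, P(data | H) works out to: P(data | r = 1) = (1/6)(5/5) = 1/6; P(data | r = 2) = (2/6)(4/5) = 4/15; P(data | r = 3) = (3/6)(3/5) = 3/10; P(data | r = 4) = (4/6)(2/5) = 4/15; P(data | r = 5) = (5/6)(1/5) = 1/6.
The prior-weighted likelihoods are 2/7 · 1/6 = 1/21, 1/7 · 4/15 = 4/105, 1/14 · 3/10 = 3/140, 2/7 · 4/15 = 8/105, 3/14 · 1/6 = 1/28; with total 23/105.
Hence P(r = 2 | data) = (4/105) / (23/105) = 4/23.

0.1739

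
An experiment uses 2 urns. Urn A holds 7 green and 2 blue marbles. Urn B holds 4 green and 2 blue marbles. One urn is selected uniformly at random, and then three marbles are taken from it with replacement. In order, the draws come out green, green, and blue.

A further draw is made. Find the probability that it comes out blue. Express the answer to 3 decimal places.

0.280

Compute the likelihood of the observed sequence for each case: P(data | urn A) = (7/9)(7/9)(2/9) = 98/729; P(data | urn B) = (4/6)(4/6)(2/6) = 4/27.
Multiplying each by its prior: 1/2 · 98/729 = 49/729, 1/2 · 4/27 = 2/27; summing to 103/729.
The posterior is then P(urn A | data) = 49/103, P(urn B | data) = 54/103.
Averaging over the posterior, P(blue next | data) = (2/9)(49/103) + (1/3)(54/103) = 260/927.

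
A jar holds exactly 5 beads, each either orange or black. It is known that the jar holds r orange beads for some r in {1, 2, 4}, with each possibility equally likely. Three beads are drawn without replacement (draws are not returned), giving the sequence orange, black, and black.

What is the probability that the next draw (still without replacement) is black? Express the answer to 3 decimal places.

The likelihood of the observed sequence under each hypothesis: P(data | r = 1) = (1/5)(4/4)(3/3) = 1/5; P(data | r = 2) = (2/5)(3/4)(2/3) = 1/5; P(data | r = 4) = (4/5)(1/4)(0/3) = 0.
Multiplying each by its prior: 1/3 · 1/5 = 1/15, 1/3 · 1/5 = 1/15, 1/3 · 0 = 0; summing to 2/15.
Normalising, the posterior is P(r = 1 | data) = 1/2, P(r = 2 | data) = 1/2, P(r = 4 | data) = 0.
So P(black next | data) = Σ P(black next | H) P(H | data) = (1)(1/2) + (1/2)(1/2) = 3/4.

0.750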